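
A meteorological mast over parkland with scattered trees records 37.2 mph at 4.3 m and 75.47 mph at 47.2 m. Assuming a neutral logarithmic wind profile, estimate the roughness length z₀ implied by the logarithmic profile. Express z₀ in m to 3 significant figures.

Log law: V(z) ∝ ln(z/z₀). With r = V₁/V₂ = 37.2/75.47 = 0.49291,
r · ln(z₂/z₀) = ln(z₁/z₀) ⇒ ln z₀ = (ln z₁ − r·ln z₂)/(1 − r)
ln z₀ = (1.45862 − 0.49291×3.85439) / 0.50709 = -0.8702
z₀ = exp(-0.8702) = 0.4189 m

z₀ ≈ 0.419 m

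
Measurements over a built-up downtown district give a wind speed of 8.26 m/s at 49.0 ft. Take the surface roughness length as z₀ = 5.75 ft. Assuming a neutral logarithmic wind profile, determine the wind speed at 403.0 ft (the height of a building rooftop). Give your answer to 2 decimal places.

16.38 m/s

Log law: V(z) ∝ ln(z/z₀), so V₂/V₁ = ln(z₂/z₀) / ln(z₁/z₀).
ln(403.0/5.75) = 4.2497, ln(49.0/5.75) = 2.1426
V₂ = 8.26 × 4.2497/2.1426 = 8.26 × 1.9834 = 16.3831 m/s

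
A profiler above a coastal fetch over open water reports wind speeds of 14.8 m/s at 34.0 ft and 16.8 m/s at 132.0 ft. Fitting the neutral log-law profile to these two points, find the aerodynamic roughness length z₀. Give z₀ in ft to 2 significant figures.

z₀ ≈ 0.0015 ft

Log law: V(z) ∝ ln(z/z₀). With r = V₁/V₂ = 14.8/16.8 = 0.88095,
r · ln(z₂/z₀) = ln(z₁/z₀) ⇒ ln z₀ = (ln z₁ − r·ln z₂)/(1 − r)
ln z₀ = (3.52636 − 0.88095×4.88280) / 0.11905 = -6.5113
z₀ = exp(-6.5113) = 0.001487 ft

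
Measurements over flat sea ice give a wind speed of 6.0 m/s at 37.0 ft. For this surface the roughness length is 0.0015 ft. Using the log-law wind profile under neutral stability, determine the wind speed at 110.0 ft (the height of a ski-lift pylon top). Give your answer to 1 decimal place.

Log law: V(z) ∝ ln(z/z₀), so V₂/V₁ = ln(z₂/z₀) / ln(z₁/z₀).
ln(110.0/0.0015) = 11.2028, ln(37.0/0.0015) = 10.1132
V₂ = 6.0 × 11.2028/10.1132 = 6.0 × 1.1077 = 6.6464 m/s

6.6 m/s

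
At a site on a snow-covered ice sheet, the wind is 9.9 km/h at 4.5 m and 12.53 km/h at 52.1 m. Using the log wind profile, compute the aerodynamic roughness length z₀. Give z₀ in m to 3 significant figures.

Log law: V(z) ∝ ln(z/z₀). With r = V₁/V₂ = 9.9/12.53 = 0.79010,
r · ln(z₂/z₀) = ln(z₁/z₀) ⇒ ln z₀ = (ln z₁ − r·ln z₂)/(1 − r)
ln z₀ = (1.50408 − 0.79010×3.95316) / 0.20990 = -7.7149
z₀ = exp(-7.7149) = 0.0004461 m

z₀ ≈ 0.000446 m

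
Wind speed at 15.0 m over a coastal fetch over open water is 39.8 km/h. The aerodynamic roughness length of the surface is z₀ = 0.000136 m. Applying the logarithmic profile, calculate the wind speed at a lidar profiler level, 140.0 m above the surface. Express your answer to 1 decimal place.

Log law: V(z) ∝ ln(z/z₀), so V₂/V₁ = ln(z₂/z₀) / ln(z₁/z₀).
ln(140.0/0.000136) = 13.8445, ln(15.0/0.000136) = 11.6109
V₂ = 39.8 × 13.8445/11.6109 = 39.8 × 1.1924 = 47.4563 km/h

47.5 km/h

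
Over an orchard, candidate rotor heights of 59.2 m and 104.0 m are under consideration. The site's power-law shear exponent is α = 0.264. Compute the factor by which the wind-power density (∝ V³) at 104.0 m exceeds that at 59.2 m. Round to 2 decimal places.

1.56

Speed ratio: V_B/V_A = (z_B/z_A)^α = (104.0/59.2)^0.264 = (1.7568)^0.264 = 1.16039
Power-density ratio: P_B/P_A = (V_B/V_A)³ = (1.16039)³ = 1.56247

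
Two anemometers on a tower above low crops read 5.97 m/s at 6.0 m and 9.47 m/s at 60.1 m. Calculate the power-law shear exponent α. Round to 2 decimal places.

α ≈ 0.20

Power law: V₂/V₁ = (z₂/z₁)^α ⇒ α = ln(V₂/V₁) / ln(z₂/z₁)
α = ln(9.47/5.97) / ln(60.1/6.0) = ln(1.5863) / ln(10.0167)
  = 0.46138 / 2.30425 = 0.20023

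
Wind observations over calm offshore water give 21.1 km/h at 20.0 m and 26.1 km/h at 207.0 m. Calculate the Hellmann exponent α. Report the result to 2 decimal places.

Power law: V₂/V₁ = (z₂/z₁)^α ⇒ α = ln(V₂/V₁) / ln(z₂/z₁)
α = ln(26.1/21.1) / ln(207.0/20.0) = ln(1.2370) / ln(10.3500)
  = 0.21266 / 2.33699 = 0.09100

α ≈ 0.09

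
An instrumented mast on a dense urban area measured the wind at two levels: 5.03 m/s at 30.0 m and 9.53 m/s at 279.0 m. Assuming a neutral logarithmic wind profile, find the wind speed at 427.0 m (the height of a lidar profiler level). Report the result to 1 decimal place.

Log law: V ∝ ln(z/z₀). From the pair, with r = V₁/V₂ = 0.52781,
ln z₀ = (ln z₁ − r·ln z₂)/(1 − r) = (3.4012 − 0.52781×5.6312)/0.47219 = 0.9085 → z₀ = 2.481 m
V₃ = V₁ · ln(z₃/z₀)/ln(z₁/z₀) = 5.03 × 5.1482/2.4927 = 10.3888 m/s

10.4 m/s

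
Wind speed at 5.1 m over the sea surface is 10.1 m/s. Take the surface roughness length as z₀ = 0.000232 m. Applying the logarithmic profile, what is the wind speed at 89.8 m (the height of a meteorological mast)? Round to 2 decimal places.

Log law: V(z) ∝ ln(z/z₀), so V₂/V₁ = ln(z₂/z₀) / ln(z₁/z₀).
ln(89.8/0.000232) = 12.8664, ln(5.1/0.000232) = 9.9980
V₂ = 10.1 × 12.8664/9.9980 = 10.1 × 1.2869 = 12.9976 m/s

13.00 m/s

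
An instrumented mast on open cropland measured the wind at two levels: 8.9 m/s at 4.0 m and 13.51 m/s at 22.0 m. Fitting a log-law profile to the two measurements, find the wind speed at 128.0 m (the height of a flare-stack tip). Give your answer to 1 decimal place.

18.3 m/s

Log law: V ∝ ln(z/z₀). From the pair, with r = V₁/V₂ = 0.65877,
ln z₀ = (ln z₁ − r·ln z₂)/(1 − r) = (1.3863 − 0.65877×3.0910)/0.34123 = -1.9049 → z₀ = 0.1488 m
V₃ = V₁ · ln(z₃/z₀)/ln(z₁/z₀) = 8.9 × 6.7569/3.2912 = 18.2721 m/s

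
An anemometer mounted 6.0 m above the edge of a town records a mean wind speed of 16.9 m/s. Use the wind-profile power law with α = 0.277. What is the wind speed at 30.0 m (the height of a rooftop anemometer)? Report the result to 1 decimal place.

26.4 m/s

Power-law profile: V₂ = V₁ · (z₂/z₁)^α
V₂ = 16.9 × (30.0/6.0)^0.277 = 16.9 × (5.0000)^0.277
    = 16.9 × 1.5618 = 26.3938 m/s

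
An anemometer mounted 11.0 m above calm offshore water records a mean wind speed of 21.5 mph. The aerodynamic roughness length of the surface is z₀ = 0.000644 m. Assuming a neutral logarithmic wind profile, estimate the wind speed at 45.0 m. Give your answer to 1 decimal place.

24.6 mph

Log law: V(z) ∝ ln(z/z₀), so V₂/V₁ = ln(z₂/z₀) / ln(z₁/z₀).
ln(45.0/0.000644) = 11.1545, ln(11.0/0.000644) = 9.7457
V₂ = 21.5 × 11.1545/9.7457 = 21.5 × 1.1446 = 24.6079 mph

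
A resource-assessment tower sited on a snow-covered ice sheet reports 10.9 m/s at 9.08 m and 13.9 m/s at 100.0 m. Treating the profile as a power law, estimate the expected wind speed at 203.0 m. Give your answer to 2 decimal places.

First find α: α = ln(V₂/V₁)/ln(z₂/z₁) = ln(13.9/10.9)/ln(100.0/9.08) = 0.24313/2.39910 = 0.1013
Extrapolate from 100.0 m to 203.0 m: V₃ = 13.9 × (203.0/100.0)^0.1013 = 13.9 × 1.0744 = 14.9340 m/s

14.93 m/s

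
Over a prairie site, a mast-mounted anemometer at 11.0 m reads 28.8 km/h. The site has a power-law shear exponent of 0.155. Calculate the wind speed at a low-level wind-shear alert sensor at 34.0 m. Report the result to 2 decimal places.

Power-law profile: V₂ = V₁ · (z₂/z₁)^α
V₂ = 28.8 × (34.0/11.0)^0.155 = 28.8 × (3.0909)^0.155
    = 28.8 × 1.1911 = 34.3049 km/h

34.30 km/h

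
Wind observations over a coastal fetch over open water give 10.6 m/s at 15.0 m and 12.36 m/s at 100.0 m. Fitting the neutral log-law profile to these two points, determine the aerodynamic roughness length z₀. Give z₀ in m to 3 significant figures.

z₀ ≈ 0.000164 m

Log law: V(z) ∝ ln(z/z₀). With r = V₁/V₂ = 10.6/12.36 = 0.85761,
r · ln(z₂/z₀) = ln(z₁/z₀) ⇒ ln z₀ = (ln z₁ − r·ln z₂)/(1 − r)
ln z₀ = (2.70805 − 0.85761×4.60517) / 0.14239 = -8.7178
z₀ = exp(-8.7178) = 0.0001636 m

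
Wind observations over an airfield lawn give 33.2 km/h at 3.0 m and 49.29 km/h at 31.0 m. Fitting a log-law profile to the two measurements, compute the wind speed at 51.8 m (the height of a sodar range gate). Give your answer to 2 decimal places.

52.83 km/h

Log law: V ∝ ln(z/z₀). From the pair, with r = V₁/V₂ = 0.67356,
ln z₀ = (ln z₁ − r·ln z₂)/(1 − r) = (1.0986 − 0.67356×3.4340)/0.32644 = -3.7202 → z₀ = 0.02423 m
V₃ = V₁ · ln(z₃/z₀)/ln(z₁/z₀) = 33.2 × 7.6676/4.8188 = 52.8272 km/h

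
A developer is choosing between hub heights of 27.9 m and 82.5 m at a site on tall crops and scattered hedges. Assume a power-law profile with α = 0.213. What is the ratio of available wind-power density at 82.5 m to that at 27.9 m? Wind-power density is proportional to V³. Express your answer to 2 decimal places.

Speed ratio: V_B/V_A = (z_B/z_A)^α = (82.5/27.9)^0.213 = (2.9570)^0.213 = 1.25977
Power-density ratio: P_B/P_A = (V_B/V_A)³ = (1.25977)³ = 1.99928

2.00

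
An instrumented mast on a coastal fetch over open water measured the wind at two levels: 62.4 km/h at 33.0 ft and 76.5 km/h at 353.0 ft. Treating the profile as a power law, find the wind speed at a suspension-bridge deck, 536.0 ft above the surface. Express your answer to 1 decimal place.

79.3 km/h

First find α: α = ln(V₂/V₁)/ln(z₂/z₁) = ln(76.5/62.4)/ln(353.0/33.0) = 0.20373/2.36996 = 0.0860
Extrapolate from 353.0 ft to 536.0 ft: V₃ = 76.5 × (536.0/353.0)^0.0860 = 76.5 × 1.0366 = 79.2965 km/h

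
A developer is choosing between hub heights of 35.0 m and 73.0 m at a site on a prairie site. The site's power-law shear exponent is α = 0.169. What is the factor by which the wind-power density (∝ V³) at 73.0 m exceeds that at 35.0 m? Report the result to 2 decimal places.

1.45

Speed ratio: V_B/V_A = (z_B/z_A)^α = (73.0/35.0)^0.169 = (2.0857)^0.169 = 1.13228
Power-density ratio: P_B/P_A = (V_B/V_A)³ = (1.13228)³ = 1.45165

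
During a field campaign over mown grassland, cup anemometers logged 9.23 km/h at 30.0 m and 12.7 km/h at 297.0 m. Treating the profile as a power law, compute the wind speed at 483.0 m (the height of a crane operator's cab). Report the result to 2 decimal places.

13.59 km/h

First find α: α = ln(V₂/V₁)/ln(z₂/z₁) = ln(12.7/9.23)/ln(297.0/30.0) = 0.31914/2.29253 = 0.1392
Extrapolate from 297.0 m to 483.0 m: V₃ = 12.7 × (483.0/297.0)^0.1392 = 12.7 × 1.0700 = 13.5895 km/h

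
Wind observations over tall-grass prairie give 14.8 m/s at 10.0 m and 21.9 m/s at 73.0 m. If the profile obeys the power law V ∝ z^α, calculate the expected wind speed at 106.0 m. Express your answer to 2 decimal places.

First find α: α = ln(V₂/V₁)/ln(z₂/z₁) = ln(21.9/14.8)/ln(73.0/10.0) = 0.39186/1.98787 = 0.1971
Extrapolate from 73.0 m to 106.0 m: V₃ = 21.9 × (106.0/73.0)^0.1971 = 21.9 × 1.0763 = 23.5708 m/s

23.57 m/s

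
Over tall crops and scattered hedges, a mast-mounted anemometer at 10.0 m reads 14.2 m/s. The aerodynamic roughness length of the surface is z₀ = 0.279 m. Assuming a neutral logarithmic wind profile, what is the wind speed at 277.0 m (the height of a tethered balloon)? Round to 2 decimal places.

Log law: V(z) ∝ ln(z/z₀), so V₂/V₁ = ln(z₂/z₀) / ln(z₁/z₀).
ln(277.0/0.279) = 6.9006, ln(10.0/0.279) = 3.5791
V₂ = 14.2 × 6.9006/3.5791 = 14.2 × 1.9280 = 27.3776 m/s

27.38 m/s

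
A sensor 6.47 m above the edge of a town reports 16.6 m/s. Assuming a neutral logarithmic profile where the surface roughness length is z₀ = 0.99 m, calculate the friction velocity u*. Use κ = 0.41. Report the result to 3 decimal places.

u* ≈ 3.626 m/s

Log law: V(z) = (u*/κ) · ln(z/z₀) ⇒ u* = κ · V / ln(z/z₀)
u* = 0.41 × 16.6 / ln(6.47/0.99) = 0.41 × 16.6 / 1.8772
   = 6.8060 / 1.8772 = 3.6256 m/s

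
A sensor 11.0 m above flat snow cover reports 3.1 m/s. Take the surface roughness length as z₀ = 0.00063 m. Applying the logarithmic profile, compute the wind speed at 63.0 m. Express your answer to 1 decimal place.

3.7 m/s

Log law: V(z) ∝ ln(z/z₀), so V₂/V₁ = ln(z₂/z₀) / ln(z₁/z₀).
ln(63.0/0.00063) = 11.5129, ln(11.0/0.00063) = 9.7677
V₂ = 3.1 × 11.5129/9.7677 = 3.1 × 1.1787 = 3.6539 m/s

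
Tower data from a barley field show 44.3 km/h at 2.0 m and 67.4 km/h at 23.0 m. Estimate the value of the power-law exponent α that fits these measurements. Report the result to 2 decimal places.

α ≈ 0.17

Power law: V₂/V₁ = (z₂/z₁)^α ⇒ α = ln(V₂/V₁) / ln(z₂/z₁)
α = ln(67.4/44.3) / ln(23.0/2.0) = ln(1.5214) / ln(11.5000)
  = 0.41966 / 2.44235 = 0.17183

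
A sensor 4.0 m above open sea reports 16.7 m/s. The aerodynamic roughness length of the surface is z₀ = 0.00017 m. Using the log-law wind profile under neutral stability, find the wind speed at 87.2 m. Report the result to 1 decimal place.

Log law: V(z) ∝ ln(z/z₀), so V₂/V₁ = ln(z₂/z₀) / ln(z₁/z₀).
ln(87.2/0.00017) = 13.1479, ln(4.0/0.00017) = 10.0660
V₂ = 16.7 × 13.1479/10.0660 = 16.7 × 1.3062 = 21.8130 m/s

21.8 m/s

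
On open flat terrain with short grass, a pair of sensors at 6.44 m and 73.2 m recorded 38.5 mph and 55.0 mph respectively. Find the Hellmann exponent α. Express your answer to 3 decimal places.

Power law: V₂/V₁ = (z₂/z₁)^α ⇒ α = ln(V₂/V₁) / ln(z₂/z₁)
α = ln(55.0/38.5) / ln(73.2/6.44) = ln(1.4286) / ln(11.3665)
  = 0.35667 / 2.43067 = 0.14674

α ≈ 0.147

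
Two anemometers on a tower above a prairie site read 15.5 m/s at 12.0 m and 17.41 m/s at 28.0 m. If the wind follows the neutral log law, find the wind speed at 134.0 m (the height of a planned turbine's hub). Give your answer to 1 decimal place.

20.9 m/s

Log law: V ∝ ln(z/z₀). From the pair, with r = V₁/V₂ = 0.89029,
ln z₀ = (ln z₁ − r·ln z₂)/(1 − r) = (2.4849 − 0.89029×3.3322)/0.10971 = -4.3911 → z₀ = 0.01239 m
V₃ = V₁ · ln(z₃/z₀)/ln(z₁/z₀) = 15.5 × 9.2889/6.8760 = 20.9393 m/s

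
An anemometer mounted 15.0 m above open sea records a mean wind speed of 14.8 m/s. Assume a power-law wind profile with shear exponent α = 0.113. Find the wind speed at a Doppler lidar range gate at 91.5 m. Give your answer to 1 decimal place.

18.2 m/s

Power-law profile: V₂ = V₁ · (z₂/z₁)^α
V₂ = 14.8 × (91.5/15.0)^0.113 = 14.8 × (6.1000)^0.113
    = 14.8 × 1.2267 = 18.1553 m/s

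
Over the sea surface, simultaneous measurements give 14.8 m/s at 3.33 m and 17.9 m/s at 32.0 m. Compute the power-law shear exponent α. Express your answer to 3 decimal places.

Power law: V₂/V₁ = (z₂/z₁)^α ⇒ α = ln(V₂/V₁) / ln(z₂/z₁)
α = ln(17.9/14.8) / ln(32.0/3.33) = ln(1.2095) / ln(9.6096)
  = 0.19017 / 2.26276 = 0.08404

α ≈ 0.084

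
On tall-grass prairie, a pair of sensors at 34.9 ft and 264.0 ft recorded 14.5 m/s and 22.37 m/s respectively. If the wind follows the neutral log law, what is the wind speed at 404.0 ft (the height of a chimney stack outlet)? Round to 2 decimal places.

24.02 m/s

Log law: V ∝ ln(z/z₀). From the pair, with r = V₁/V₂ = 0.64819,
ln z₀ = (ln z₁ − r·ln z₂)/(1 − r) = (3.5525 − 0.64819×5.5759)/0.35181 = -0.1756 → z₀ = 0.8389 ft
V₃ = V₁ · ln(z₃/z₀)/ln(z₁/z₀) = 14.5 × 6.1770/3.7281 = 24.0248 m/s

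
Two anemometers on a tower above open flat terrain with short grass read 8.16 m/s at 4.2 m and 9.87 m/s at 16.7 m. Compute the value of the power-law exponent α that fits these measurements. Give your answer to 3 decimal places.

Power law: V₂/V₁ = (z₂/z₁)^α ⇒ α = ln(V₂/V₁) / ln(z₂/z₁)
α = ln(9.87/8.16) / ln(16.7/4.2) = ln(1.2096) / ln(3.9762)
  = 0.19026 / 1.38032 = 0.13783

α ≈ 0.138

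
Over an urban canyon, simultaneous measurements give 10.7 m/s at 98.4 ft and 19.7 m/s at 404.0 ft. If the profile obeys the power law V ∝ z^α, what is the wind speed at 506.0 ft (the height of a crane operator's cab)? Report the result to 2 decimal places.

21.71 m/s

First find α: α = ln(V₂/V₁)/ln(z₂/z₁) = ln(19.7/10.7)/ln(404.0/98.4) = 0.61037/1.41237 = 0.4322
Extrapolate from 404.0 ft to 506.0 ft: V₃ = 19.7 × (506.0/404.0)^0.4322 = 19.7 × 1.1022 = 21.7129 m/s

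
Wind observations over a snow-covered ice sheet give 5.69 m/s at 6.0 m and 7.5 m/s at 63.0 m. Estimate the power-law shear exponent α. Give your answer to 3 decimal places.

α ≈ 0.117

Power law: V₂/V₁ = (z₂/z₁)^α ⇒ α = ln(V₂/V₁) / ln(z₂/z₁)
α = ln(7.5/5.69) / ln(63.0/6.0) = ln(1.3181) / ln(10.5000)
  = 0.27619 / 2.35138 = 0.11746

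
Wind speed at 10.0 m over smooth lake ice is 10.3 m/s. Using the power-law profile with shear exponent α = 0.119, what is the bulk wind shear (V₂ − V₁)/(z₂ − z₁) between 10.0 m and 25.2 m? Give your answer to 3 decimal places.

Power law: V₂ = V₁ · (z₂/z₁)^α = 10.3 × (2.5200)^0.119 = 11.4975 m/s
ΔV/Δz = (11.4975 − 10.3)/(25.2 − 10.0) = 1.1975/15.2000 = 0.07878 m/s/m

0.079 m/s/m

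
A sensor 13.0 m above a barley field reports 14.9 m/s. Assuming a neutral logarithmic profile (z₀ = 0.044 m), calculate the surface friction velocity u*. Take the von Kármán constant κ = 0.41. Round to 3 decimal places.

Log law: V(z) = (u*/κ) · ln(z/z₀) ⇒ u* = κ · V / ln(z/z₀)
u* = 0.41 × 14.9 / ln(13.0/0.044) = 0.41 × 14.9 / 5.6885
   = 6.1090 / 5.6885 = 1.0739 m/s

u* ≈ 1.074 m/s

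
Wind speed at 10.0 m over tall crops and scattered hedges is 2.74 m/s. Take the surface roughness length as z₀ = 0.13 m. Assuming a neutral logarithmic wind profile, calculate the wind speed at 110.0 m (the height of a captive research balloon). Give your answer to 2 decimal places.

Log law: V(z) ∝ ln(z/z₀), so V₂/V₁ = ln(z₂/z₀) / ln(z₁/z₀).
ln(110.0/0.13) = 6.7407, ln(10.0/0.13) = 4.3428
V₂ = 2.74 × 6.7407/4.3428 = 2.74 × 1.5522 = 4.2529 m/s

4.25 m/s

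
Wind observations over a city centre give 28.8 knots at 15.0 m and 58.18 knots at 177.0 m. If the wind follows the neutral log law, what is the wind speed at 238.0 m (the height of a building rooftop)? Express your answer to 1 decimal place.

61.7 knots

Log law: V ∝ ln(z/z₀). From the pair, with r = V₁/V₂ = 0.49502,
ln z₀ = (ln z₁ − r·ln z₂)/(1 − r) = (2.7081 − 0.49502×5.1761)/0.50498 = 0.2887 → z₀ = 1.335 m
V₃ = V₁ · ln(z₃/z₀)/ln(z₁/z₀) = 28.8 × 5.1836/2.4194 = 61.7050 knots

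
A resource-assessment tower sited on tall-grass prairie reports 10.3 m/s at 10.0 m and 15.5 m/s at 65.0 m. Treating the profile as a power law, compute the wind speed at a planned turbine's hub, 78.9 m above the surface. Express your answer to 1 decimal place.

First find α: α = ln(V₂/V₁)/ln(z₂/z₁) = ln(15.5/10.3)/ln(65.0/10.0) = 0.40870/1.87180 = 0.2183
Extrapolate from 65.0 m to 78.9 m: V₃ = 15.5 × (78.9/65.0)^0.2183 = 15.5 × 1.0432 = 16.1699 m/s

16.2 m/s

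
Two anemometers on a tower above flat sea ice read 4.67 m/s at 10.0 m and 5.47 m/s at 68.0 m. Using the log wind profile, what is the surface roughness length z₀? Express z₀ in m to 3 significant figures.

Log law: V(z) ∝ ln(z/z₀). With r = V₁/V₂ = 4.67/5.47 = 0.85375,
r · ln(z₂/z₀) = ln(z₁/z₀) ⇒ ln z₀ = (ln z₁ − r·ln z₂)/(1 − r)
ln z₀ = (2.30259 − 0.85375×4.21951) / 0.14625 = -8.8875
z₀ = exp(-8.8875) = 0.0001381 m

z₀ ≈ 0.000138 m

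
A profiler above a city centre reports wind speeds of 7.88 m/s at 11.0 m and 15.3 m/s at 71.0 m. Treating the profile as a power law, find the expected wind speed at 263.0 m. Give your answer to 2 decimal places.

24.38 m/s

First find α: α = ln(V₂/V₁)/ln(z₂/z₁) = ln(15.3/7.88)/ln(71.0/11.0) = 0.66352/1.86478 = 0.3558
Extrapolate from 71.0 m to 263.0 m: V₃ = 15.3 × (263.0/71.0)^0.3558 = 15.3 × 1.5935 = 24.3806 m/s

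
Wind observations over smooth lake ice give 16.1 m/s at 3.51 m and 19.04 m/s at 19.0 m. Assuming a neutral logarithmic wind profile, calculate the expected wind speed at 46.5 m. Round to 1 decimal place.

20.6 m/s

Log law: V ∝ ln(z/z₀). From the pair, with r = V₁/V₂ = 0.84559,
ln z₀ = (ln z₁ − r·ln z₂)/(1 − r) = (1.2556 − 0.84559×2.9444)/0.15441 = -7.9927 → z₀ = 0.0003379 m
V₃ = V₁ · ln(z₃/z₀)/ln(z₁/z₀) = 16.1 × 11.8322/9.2483 = 20.5981 m/s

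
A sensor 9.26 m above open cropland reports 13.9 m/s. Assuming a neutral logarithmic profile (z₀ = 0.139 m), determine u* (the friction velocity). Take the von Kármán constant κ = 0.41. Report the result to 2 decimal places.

u* ≈ 1.36 m/s

Log law: V(z) = (u*/κ) · ln(z/z₀) ⇒ u* = κ · V / ln(z/z₀)
u* = 0.41 × 13.9 / ln(9.26/0.139) = 0.41 × 13.9 / 4.1990
   = 5.6990 / 4.1990 = 1.3572 m/s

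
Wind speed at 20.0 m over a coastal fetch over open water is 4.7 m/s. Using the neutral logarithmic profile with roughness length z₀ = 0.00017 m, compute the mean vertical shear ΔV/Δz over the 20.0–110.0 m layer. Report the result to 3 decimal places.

0.008 m/s/m

Log law: V₂ = V₁ · ln(z₂/z₀)/ln(z₁/z₀) = 4.7 × 13.3802/11.6754 = 5.3863 m/s
ΔV/Δz = (5.3863 − 4.7)/(110.0 − 20.0) = 0.6863/90.0000 = 0.00763 m/s/m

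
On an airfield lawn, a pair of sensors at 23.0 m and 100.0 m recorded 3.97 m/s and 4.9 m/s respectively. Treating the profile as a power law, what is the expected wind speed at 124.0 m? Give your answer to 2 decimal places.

5.05 m/s

First find α: α = ln(V₂/V₁)/ln(z₂/z₁) = ln(4.9/3.97)/ln(100.0/23.0) = 0.21047/1.46968 = 0.1432
Extrapolate from 100.0 m to 124.0 m: V₃ = 4.9 × (124.0/100.0)^0.1432 = 4.9 × 1.0313 = 5.0533 m/s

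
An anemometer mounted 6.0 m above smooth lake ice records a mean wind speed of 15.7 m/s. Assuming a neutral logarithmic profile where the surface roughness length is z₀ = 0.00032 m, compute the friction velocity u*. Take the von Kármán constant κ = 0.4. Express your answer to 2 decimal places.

Log law: V(z) = (u*/κ) · ln(z/z₀) ⇒ u* = κ · V / ln(z/z₀)
u* = 0.4 × 15.7 / ln(6.0/0.00032) = 0.4 × 15.7 / 9.8389
   = 6.2800 / 9.8389 = 0.6383 m/s

u* ≈ 0.64 m/s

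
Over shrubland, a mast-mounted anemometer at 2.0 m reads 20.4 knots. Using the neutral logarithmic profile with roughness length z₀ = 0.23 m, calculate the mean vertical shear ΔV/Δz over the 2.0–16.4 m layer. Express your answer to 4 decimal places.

Log law: V₂ = V₁ · ln(z₂/z₀)/ln(z₁/z₀) = 20.4 × 4.2670/2.1628 = 40.2464 knots
ΔV/Δz = (40.2464 − 20.4)/(16.4 − 2.0) = 19.8464/14.4000 = 1.37822 knots/m

1.3782 knots/m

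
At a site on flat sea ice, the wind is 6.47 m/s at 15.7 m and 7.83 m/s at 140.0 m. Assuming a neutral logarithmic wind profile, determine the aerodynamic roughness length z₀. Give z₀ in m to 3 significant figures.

z₀ ≈ 0.000474 m

Log law: V(z) ∝ ln(z/z₀). With r = V₁/V₂ = 6.47/7.83 = 0.82631,
r · ln(z₂/z₀) = ln(z₁/z₀) ⇒ ln z₀ = (ln z₁ − r·ln z₂)/(1 − r)
ln z₀ = (2.75366 − 0.82631×4.94164) / 0.17369 = -7.6553
z₀ = exp(-7.6553) = 0.0004735 m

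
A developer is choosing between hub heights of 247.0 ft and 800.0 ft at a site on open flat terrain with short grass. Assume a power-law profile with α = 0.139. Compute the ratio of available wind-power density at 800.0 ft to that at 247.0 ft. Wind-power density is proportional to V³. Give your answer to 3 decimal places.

Speed ratio: V_B/V_A = (z_B/z_A)^α = (800.0/247.0)^0.139 = (3.2389)^0.139 = 1.17746
Power-density ratio: P_B/P_A = (V_B/V_A)³ = (1.17746)³ = 1.63243

1.632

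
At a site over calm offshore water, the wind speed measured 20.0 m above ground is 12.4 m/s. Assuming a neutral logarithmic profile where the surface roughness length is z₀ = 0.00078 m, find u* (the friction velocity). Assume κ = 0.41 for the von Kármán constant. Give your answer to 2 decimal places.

Log law: V(z) = (u*/κ) · ln(z/z₀) ⇒ u* = κ · V / ln(z/z₀)
u* = 0.41 × 12.4 / ln(20.0/0.00078) = 0.41 × 12.4 / 10.1519
   = 5.0840 / 10.1519 = 0.5008 m/s

u* ≈ 0.50 m/s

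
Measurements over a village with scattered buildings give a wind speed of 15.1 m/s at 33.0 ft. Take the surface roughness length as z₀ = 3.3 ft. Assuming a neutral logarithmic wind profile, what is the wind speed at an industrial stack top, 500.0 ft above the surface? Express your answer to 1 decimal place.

Log law: V(z) ∝ ln(z/z₀), so V₂/V₁ = ln(z₂/z₀) / ln(z₁/z₀).
ln(500.0/3.3) = 5.0207, ln(33.0/3.3) = 2.3026
V₂ = 15.1 × 5.0207/2.3026 = 15.1 × 2.1805 = 32.9249 m/s

32.9 m/s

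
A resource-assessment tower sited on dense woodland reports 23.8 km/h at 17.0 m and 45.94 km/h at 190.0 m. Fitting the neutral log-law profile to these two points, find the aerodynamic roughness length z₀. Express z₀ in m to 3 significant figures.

z₀ ≈ 1.27 m

Log law: V(z) ∝ ln(z/z₀). With r = V₁/V₂ = 23.8/45.94 = 0.51807,
r · ln(z₂/z₀) = ln(z₁/z₀) ⇒ ln z₀ = (ln z₁ − r·ln z₂)/(1 − r)
ln z₀ = (2.83321 − 0.51807×5.24702) / 0.48193 = 0.2384
z₀ = exp(0.2384) = 1.269 m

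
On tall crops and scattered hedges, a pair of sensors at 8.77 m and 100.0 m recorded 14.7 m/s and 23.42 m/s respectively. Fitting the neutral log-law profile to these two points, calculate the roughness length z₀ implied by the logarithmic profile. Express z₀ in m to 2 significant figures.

z₀ ≈ 0.14 m

Log law: V(z) ∝ ln(z/z₀). With r = V₁/V₂ = 14.7/23.42 = 0.62767,
r · ln(z₂/z₀) = ln(z₁/z₀) ⇒ ln z₀ = (ln z₁ − r·ln z₂)/(1 − r)
ln z₀ = (2.17134 − 0.62767×4.60517) / 0.37233 = -1.9316
z₀ = exp(-1.9316) = 0.1449 m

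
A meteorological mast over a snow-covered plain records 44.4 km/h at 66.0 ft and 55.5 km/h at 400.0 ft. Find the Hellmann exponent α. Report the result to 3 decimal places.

α ≈ 0.124

Power law: V₂/V₁ = (z₂/z₁)^α ⇒ α = ln(V₂/V₁) / ln(z₂/z₁)
α = ln(55.5/44.4) / ln(400.0/66.0) = ln(1.2500) / ln(6.0606)
  = 0.22314 / 1.80181 = 0.12384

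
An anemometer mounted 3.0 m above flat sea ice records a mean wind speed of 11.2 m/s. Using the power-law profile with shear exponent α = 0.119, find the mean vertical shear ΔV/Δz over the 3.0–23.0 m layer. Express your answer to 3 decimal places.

0.154 m/s/m

Power law: V₂ = V₁ · (z₂/z₁)^α = 11.2 × (7.6667)^0.119 = 14.2720 m/s
ΔV/Δz = (14.2720 − 11.2)/(23.0 − 3.0) = 3.0720/20.0000 = 0.15360 m/s/m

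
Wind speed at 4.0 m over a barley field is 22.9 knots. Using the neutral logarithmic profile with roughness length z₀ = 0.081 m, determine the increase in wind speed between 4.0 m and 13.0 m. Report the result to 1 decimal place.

Log law: V₂ = V₁ · ln(z₂/z₀)/ln(z₁/z₀) = 22.9 × 5.0783/3.8996 = 29.8215 knots
ΔV = 29.8215 − 22.9 = 6.9215 knots

6.9 knots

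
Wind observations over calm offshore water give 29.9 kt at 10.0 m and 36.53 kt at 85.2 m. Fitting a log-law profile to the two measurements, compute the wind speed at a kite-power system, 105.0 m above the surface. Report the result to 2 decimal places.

37.18 kt

Log law: V ∝ ln(z/z₀). From the pair, with r = V₁/V₂ = 0.81851,
ln z₀ = (ln z₁ − r·ln z₂)/(1 − r) = (2.3026 − 0.81851×4.4450)/0.18149 = -7.3593 → z₀ = 0.0006366 m
V₃ = V₁ · ln(z₃/z₀)/ln(z₁/z₀) = 29.9 × 12.0133/9.6619 = 37.1767 kt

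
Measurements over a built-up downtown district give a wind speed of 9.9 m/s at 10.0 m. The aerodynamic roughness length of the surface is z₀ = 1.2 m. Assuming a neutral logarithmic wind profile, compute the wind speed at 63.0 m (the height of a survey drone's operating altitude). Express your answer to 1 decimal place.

Log law: V(z) ∝ ln(z/z₀), so V₂/V₁ = ln(z₂/z₀) / ln(z₁/z₀).
ln(63.0/1.2) = 3.9608, ln(10.0/1.2) = 2.1203
V₂ = 9.9 × 3.9608/2.1203 = 9.9 × 1.8681 = 18.4940 m/s

18.5 m/s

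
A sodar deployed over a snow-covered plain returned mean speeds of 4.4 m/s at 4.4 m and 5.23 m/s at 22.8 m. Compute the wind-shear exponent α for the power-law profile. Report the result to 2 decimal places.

α ≈ 0.11

Power law: V₂/V₁ = (z₂/z₁)^α ⇒ α = ln(V₂/V₁) / ln(z₂/z₁)
α = ln(5.23/4.4) / ln(22.8/4.4) = ln(1.1886) / ln(5.1818)
  = 0.17281 / 1.64516 = 0.10504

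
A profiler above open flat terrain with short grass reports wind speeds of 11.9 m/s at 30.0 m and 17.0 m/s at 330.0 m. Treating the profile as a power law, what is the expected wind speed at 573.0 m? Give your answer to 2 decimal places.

18.45 m/s

First find α: α = ln(V₂/V₁)/ln(z₂/z₁) = ln(17.0/11.9)/ln(330.0/30.0) = 0.35667/2.39790 = 0.1487
Extrapolate from 330.0 m to 573.0 m: V₃ = 17.0 × (573.0/330.0)^0.1487 = 17.0 × 1.0855 = 18.4542 m/s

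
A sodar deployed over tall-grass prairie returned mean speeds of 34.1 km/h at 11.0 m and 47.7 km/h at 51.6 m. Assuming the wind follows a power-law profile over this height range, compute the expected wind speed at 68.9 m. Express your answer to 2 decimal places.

50.79 km/h

First find α: α = ln(V₂/V₁)/ln(z₂/z₁) = ln(47.7/34.1)/ln(51.6/11.0) = 0.33563/1.54563 = 0.2172
Extrapolate from 51.6 m to 68.9 m: V₃ = 47.7 × (68.9/51.6)^0.2172 = 47.7 × 1.0648 = 50.7909 km/h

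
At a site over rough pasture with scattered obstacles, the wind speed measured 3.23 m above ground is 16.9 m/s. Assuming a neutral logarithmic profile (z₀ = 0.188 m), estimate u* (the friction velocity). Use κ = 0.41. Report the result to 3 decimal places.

Log law: V(z) = (u*/κ) · ln(z/z₀) ⇒ u* = κ · V / ln(z/z₀)
u* = 0.41 × 16.9 / ln(3.23/0.188) = 0.41 × 16.9 / 2.8438
   = 6.9290 / 2.8438 = 2.4365 m/s

u* ≈ 2.437 m/s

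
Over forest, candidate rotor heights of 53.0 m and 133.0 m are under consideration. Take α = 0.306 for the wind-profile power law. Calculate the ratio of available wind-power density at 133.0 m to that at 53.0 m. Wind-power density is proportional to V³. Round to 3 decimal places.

2.327

Speed ratio: V_B/V_A = (z_B/z_A)^α = (133.0/53.0)^0.306 = (2.5094)^0.306 = 1.32517
Power-density ratio: P_B/P_A = (V_B/V_A)³ = (1.32517)³ = 2.32708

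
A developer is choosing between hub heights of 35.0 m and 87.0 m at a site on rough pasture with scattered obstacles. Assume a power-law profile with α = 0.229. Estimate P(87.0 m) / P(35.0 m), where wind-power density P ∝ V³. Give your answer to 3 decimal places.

1.869

Speed ratio: V_B/V_A = (z_B/z_A)^α = (87.0/35.0)^0.229 = (2.4857)^0.229 = 1.23185
Power-density ratio: P_B/P_A = (V_B/V_A)³ = (1.23185)³ = 1.86928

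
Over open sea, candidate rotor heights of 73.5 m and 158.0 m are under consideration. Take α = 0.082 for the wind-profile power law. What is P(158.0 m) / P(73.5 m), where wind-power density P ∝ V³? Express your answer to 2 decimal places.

Speed ratio: V_B/V_A = (z_B/z_A)^α = (158.0/73.5)^0.082 = (2.1497)^0.082 = 1.06477
Power-density ratio: P_B/P_A = (V_B/V_A)³ = (1.06477)³ = 1.20715

1.21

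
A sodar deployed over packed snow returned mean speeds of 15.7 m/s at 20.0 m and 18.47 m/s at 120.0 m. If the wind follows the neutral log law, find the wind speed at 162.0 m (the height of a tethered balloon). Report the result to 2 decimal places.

Log law: V ∝ ln(z/z₀). From the pair, with r = V₁/V₂ = 0.85003,
ln z₀ = (ln z₁ − r·ln z₂)/(1 − r) = (2.9957 − 0.85003×4.7875)/0.14997 = -7.1597 → z₀ = 0.0007773 m
V₃ = V₁ · ln(z₃/z₀)/ln(z₁/z₀) = 15.7 × 12.2473/10.1555 = 18.9340 m/s

18.93 m/s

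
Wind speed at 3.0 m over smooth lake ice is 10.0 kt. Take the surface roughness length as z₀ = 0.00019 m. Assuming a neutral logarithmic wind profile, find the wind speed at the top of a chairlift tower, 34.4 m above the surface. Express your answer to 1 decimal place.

12.5 kt

Log law: V(z) ∝ ln(z/z₀), so V₂/V₁ = ln(z₂/z₀) / ln(z₁/z₀).
ln(34.4/0.00019) = 12.1065, ln(3.0/0.00019) = 9.6671
V₂ = 10.0 × 12.1065/9.6671 = 10.0 × 1.2523 = 12.5235 kt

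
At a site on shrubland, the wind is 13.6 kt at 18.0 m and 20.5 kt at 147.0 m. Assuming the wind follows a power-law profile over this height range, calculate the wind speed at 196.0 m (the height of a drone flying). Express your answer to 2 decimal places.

First find α: α = ln(V₂/V₁)/ln(z₂/z₁) = ln(20.5/13.6)/ln(147.0/18.0) = 0.41036/2.10006 = 0.1954
Extrapolate from 147.0 m to 196.0 m: V₃ = 20.5 × (196.0/147.0)^0.1954 = 20.5 × 1.0578 = 21.6854 kt

21.69 kt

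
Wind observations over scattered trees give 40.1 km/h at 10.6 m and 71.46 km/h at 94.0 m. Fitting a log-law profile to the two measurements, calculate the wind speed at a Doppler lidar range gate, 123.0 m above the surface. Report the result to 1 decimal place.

Log law: V ∝ ln(z/z₀). From the pair, with r = V₁/V₂ = 0.56115,
ln z₀ = (ln z₁ − r·ln z₂)/(1 − r) = (2.3609 − 0.56115×4.5433)/0.43885 = -0.4298 → z₀ = 0.6506 m
V₃ = V₁ · ln(z₃/z₀)/ln(z₁/z₀) = 40.1 × 5.2420/2.7907 = 75.3237 km/h

75.3 km/h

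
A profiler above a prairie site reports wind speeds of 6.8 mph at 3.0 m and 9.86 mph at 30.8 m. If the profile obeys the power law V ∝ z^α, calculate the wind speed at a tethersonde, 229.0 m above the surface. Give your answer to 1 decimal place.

First find α: α = ln(V₂/V₁)/ln(z₂/z₁) = ln(9.86/6.8)/ln(30.8/3.0) = 0.37156/2.32890 = 0.1595
Extrapolate from 30.8 m to 229.0 m: V₃ = 9.86 × (229.0/30.8)^0.1595 = 9.86 × 1.3772 = 13.5796 mph

13.6 mph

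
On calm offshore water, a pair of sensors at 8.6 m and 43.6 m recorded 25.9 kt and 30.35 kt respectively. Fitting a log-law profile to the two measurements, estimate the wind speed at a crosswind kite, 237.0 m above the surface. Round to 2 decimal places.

Log law: V ∝ ln(z/z₀). From the pair, with r = V₁/V₂ = 0.85338,
ln z₀ = (ln z₁ − r·ln z₂)/(1 − r) = (2.1518 − 0.85338×3.7751)/0.14662 = -7.2962 → z₀ = 0.0006781 m
V₃ = V₁ · ln(z₃/z₀)/ln(z₁/z₀) = 25.9 × 12.7642/9.4479 = 34.9911 kt

34.99 kt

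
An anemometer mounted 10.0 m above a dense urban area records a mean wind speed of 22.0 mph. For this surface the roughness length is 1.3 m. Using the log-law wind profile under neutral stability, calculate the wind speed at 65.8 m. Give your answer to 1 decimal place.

42.3 mph

Log law: V(z) ∝ ln(z/z₀), so V₂/V₁ = ln(z₂/z₀) / ln(z₁/z₀).
ln(65.8/1.3) = 3.9243, ln(10.0/1.3) = 2.0402
V₂ = 22.0 × 3.9243/2.0402 = 22.0 × 1.9234 = 42.3158 mph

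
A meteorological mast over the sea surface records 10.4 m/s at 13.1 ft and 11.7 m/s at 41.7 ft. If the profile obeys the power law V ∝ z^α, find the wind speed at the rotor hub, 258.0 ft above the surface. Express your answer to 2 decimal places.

First find α: α = ln(V₂/V₁)/ln(z₂/z₁) = ln(11.7/10.4)/ln(41.7/13.1) = 0.11778/1.15789 = 0.1017
Extrapolate from 41.7 ft to 258.0 ft: V₃ = 11.7 × (258.0/41.7)^0.1017 = 11.7 × 1.2037 = 14.0831 m/s

14.08 m/s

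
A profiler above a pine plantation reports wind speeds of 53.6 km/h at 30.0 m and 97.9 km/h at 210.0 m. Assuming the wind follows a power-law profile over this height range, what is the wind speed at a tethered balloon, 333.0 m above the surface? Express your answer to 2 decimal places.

112.92 km/h

First find α: α = ln(V₂/V₁)/ln(z₂/z₁) = ln(97.9/53.6)/ln(210.0/30.0) = 0.60240/1.94591 = 0.3096
Extrapolate from 210.0 m to 333.0 m: V₃ = 97.9 × (333.0/210.0)^0.3096 = 97.9 × 1.1534 = 112.9189 km/h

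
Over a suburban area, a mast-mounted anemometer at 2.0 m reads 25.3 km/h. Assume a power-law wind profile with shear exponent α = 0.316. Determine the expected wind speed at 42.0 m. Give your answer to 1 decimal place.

Power-law profile: V₂ = V₁ · (z₂/z₁)^α
V₂ = 25.3 × (42.0/2.0)^0.316 = 25.3 × (21.0000)^0.316
    = 25.3 × 2.6171 = 66.2128 km/h

66.2 km/h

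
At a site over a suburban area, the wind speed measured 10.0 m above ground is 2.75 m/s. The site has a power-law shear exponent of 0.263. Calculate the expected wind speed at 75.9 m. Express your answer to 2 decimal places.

4.69 m/s

Power-law profile: V₂ = V₁ · (z₂/z₁)^α
V₂ = 2.75 × (75.9/10.0)^0.263 = 2.75 × (7.5900)^0.263
    = 2.75 × 1.7041 = 4.6864 m/s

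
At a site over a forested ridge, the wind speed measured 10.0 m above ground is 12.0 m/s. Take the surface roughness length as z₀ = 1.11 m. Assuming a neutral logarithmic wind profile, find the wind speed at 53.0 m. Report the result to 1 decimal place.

21.1 m/s

Log law: V(z) ∝ ln(z/z₀), so V₂/V₁ = ln(z₂/z₀) / ln(z₁/z₀).
ln(53.0/1.11) = 3.8659, ln(10.0/1.11) = 2.1982
V₂ = 12.0 × 3.8659/2.1982 = 12.0 × 1.7587 = 21.1039 m/s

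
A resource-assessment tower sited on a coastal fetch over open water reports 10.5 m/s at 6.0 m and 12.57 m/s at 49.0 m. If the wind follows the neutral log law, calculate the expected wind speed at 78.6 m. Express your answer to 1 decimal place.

Log law: V ∝ ln(z/z₀). From the pair, with r = V₁/V₂ = 0.83532,
ln z₀ = (ln z₁ − r·ln z₂)/(1 − r) = (1.7918 − 0.83532×3.8918)/0.16468 = -8.8607 → z₀ = 0.0001419 m
V₃ = V₁ · ln(z₃/z₀)/ln(z₁/z₀) = 10.5 × 13.2251/10.6525 = 13.0358 m/s

13.0 m/s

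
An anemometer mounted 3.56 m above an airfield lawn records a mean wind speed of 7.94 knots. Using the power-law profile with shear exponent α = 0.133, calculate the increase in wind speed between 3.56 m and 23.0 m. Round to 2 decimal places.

2.24 knots

Power law: V₂ = V₁ · (z₂/z₁)^α = 7.94 × (6.4607)^0.133 = 10.1762 knots
ΔV = 10.1762 − 7.94 = 2.2362 knots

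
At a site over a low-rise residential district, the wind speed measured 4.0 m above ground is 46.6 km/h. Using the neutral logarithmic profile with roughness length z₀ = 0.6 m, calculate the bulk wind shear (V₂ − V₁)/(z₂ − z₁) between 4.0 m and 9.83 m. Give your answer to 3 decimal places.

Log law: V₂ = V₁ · ln(z₂/z₀)/ln(z₁/z₀) = 46.6 × 2.7963/1.8971 = 68.6862 km/h
ΔV/Δz = (68.6862 − 46.6)/(9.83 − 4.0) = 22.0862/5.8300 = 3.78837 km/h/m

3.788 km/h/m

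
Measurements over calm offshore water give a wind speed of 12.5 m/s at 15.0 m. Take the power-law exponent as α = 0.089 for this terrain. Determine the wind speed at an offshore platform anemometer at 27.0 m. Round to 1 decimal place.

13.2 m/s

Power-law profile: V₂ = V₁ · (z₂/z₁)^α
V₂ = 12.5 × (27.0/15.0)^0.089 = 12.5 × (1.8000)^0.089
    = 12.5 × 1.0537 = 13.1713 m/s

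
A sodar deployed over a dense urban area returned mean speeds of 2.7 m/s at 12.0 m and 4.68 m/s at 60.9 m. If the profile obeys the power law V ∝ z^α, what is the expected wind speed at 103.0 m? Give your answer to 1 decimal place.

5.6 m/s

First find α: α = ln(V₂/V₁)/ln(z₂/z₁) = ln(4.68/2.7)/ln(60.9/12.0) = 0.55005/1.62433 = 0.3386
Extrapolate from 60.9 m to 103.0 m: V₃ = 4.68 × (103.0/60.9)^0.3386 = 4.68 × 1.1948 = 5.5915 m/s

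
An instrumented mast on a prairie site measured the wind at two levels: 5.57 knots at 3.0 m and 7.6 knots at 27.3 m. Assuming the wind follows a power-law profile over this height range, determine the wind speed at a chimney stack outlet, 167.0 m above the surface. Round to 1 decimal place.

First find α: α = ln(V₂/V₁)/ln(z₂/z₁) = ln(7.6/5.57)/ln(27.3/3.0) = 0.31075/2.20827 = 0.1407
Extrapolate from 27.3 m to 167.0 m: V₃ = 7.6 × (167.0/27.3)^0.1407 = 7.6 × 1.2903 = 9.8062 knots

9.8 knots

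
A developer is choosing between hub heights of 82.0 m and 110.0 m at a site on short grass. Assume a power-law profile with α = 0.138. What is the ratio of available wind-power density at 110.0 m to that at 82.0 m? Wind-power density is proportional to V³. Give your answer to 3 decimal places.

Speed ratio: V_B/V_A = (z_B/z_A)^α = (110.0/82.0)^0.138 = (1.3415)^0.138 = 1.04137
Power-density ratio: P_B/P_A = (V_B/V_A)³ = (1.04137)³ = 1.12932

1.129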